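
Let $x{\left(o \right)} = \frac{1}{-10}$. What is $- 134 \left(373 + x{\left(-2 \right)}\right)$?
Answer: $- \frac{249843}{5} \approx -49969.0$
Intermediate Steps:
$x{\left(o \right)} = - \frac{1}{10}$
$- 134 \left(373 + x{\left(-2 \right)}\right) = - 134 \left(373 - \frac{1}{10}\right) = \left(-134\right) \frac{3729}{10} = - \frac{249843}{5}$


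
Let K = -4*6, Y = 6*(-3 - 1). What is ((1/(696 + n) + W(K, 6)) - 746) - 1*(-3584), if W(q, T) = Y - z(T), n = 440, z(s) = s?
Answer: 3189889/1136 ≈ 2808.0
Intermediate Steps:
Y = -24 (Y = 6*(-4) = -24)
K = -24
W(q, T) = -24 - T
((1/(696 + n) + W(K, 6)) - 746) - 1*(-3584) = ((1/(696 + 440) + (-24 - 1*6)) - 746) - 1*(-3584) = ((1/1136 + (-24 - 6)) - 746) + 3584 = ((1/1136 - 30) - 746) + 3584 = (-34079/1136 - 746) + 3584 = -881535/1136 + 3584 = 3189889/1136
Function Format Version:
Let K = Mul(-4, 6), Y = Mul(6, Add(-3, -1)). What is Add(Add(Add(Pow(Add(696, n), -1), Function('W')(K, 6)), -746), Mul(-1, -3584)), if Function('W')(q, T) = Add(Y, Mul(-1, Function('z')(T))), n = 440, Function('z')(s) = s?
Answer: Rational(3189889, 1136) ≈ 2808.0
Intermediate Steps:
Y = -24 (Y = Mul(6, -4) = -24)
K = -24
Function('W')(q, T) = Add(-24, Mul(-1, T))
Add(Add(Add(Pow(Add(696, n), -1), Function('W')(K, 6)), -746), Mul(-1, -3584)) = Add(Add(Add(Pow(Add(696, 440), -1), Add(-24, Mul(-1, 6))), -746), Mul(-1, -3584)) = Add(Add(Add(Pow(1136, -1), Add(-24, -6)), -746), 3584) = Add(Add(Add(Rational(1, 1136), -30), -746), 3584) = Add(Add(Rational(-34079, 1136), -746), 3584) = Add(Rational(-881535, 1136), 3584) = Rational(3189889, 1136)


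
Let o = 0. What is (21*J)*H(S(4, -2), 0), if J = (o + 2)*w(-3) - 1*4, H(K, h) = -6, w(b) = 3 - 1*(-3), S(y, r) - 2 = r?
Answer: -1008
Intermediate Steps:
S(y, r) = 2 + r
w(b) = 6 (w(b) = 3 + 3 = 6)
J = 8 (J = (0 + 2)*6 - 1*4 = 2*6 - 4 = 12 - 4 = 8)
(21*J)*H(S(4, -2), 0) = (21*8)*(-6) = 168*(-6) = -1008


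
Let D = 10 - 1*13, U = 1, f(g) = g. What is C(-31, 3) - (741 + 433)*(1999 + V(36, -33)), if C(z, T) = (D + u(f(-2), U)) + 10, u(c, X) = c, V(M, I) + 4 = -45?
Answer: -2289295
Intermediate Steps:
V(M, I) = -49 (V(M, I) = -4 - 45 = -49)
D = -3 (D = 10 - 13 = -3)
C(z, T) = 5 (C(z, T) = (-3 - 2) + 10 = -5 + 10 = 5)
C(-31, 3) - (741 + 433)*(1999 + V(36, -33)) = 5 - (741 + 433)*(1999 - 49) = 5 - 1174*1950 = 5 - 1*2289300 = 5 - 2289300 = -2289295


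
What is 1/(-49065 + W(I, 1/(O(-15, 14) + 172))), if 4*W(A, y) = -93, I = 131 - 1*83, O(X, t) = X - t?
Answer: -4/196353 ≈ -2.0371e-5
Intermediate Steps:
I = 48 (I = 131 - 83 = 48)
W(A, y) = -93/4 (W(A, y) = (¼)*(-93) = -93/4)
1/(-49065 + W(I, 1/(O(-15, 14) + 172))) = 1/(-49065 - 93/4) = 1/(-196353/4) = -4/196353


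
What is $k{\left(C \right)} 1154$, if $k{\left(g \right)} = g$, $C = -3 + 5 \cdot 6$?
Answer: $31158$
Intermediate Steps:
$C = 27$ ($C = -3 + 30 = 27$)
$k{\left(C \right)} 1154 = 27 \cdot 1154 = 31158$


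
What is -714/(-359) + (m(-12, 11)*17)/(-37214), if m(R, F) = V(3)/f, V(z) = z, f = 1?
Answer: 26552487/13359826 ≈ 1.9875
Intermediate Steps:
m(R, F) = 3 (m(R, F) = 3/1 = 3*1 = 3)
-714/(-359) + (m(-12, 11)*17)/(-37214) = -714/(-359) + (3*17)/(-37214) = -714*(-1/359) + 51*(-1/37214) = 714/359 - 51/37214 = 26552487/13359826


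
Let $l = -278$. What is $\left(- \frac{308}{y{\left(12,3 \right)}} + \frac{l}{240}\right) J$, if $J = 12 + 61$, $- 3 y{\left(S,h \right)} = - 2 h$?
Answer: $- \frac{1359187}{120} \approx -11327.0$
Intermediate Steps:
$y{\left(S,h \right)} = \frac{2 h}{3}$ ($y{\left(S,h \right)} = - \frac{\left(-2\right) h}{3} = \frac{2 h}{3}$)
$J = 73$
$\left(- \frac{308}{y{\left(12,3 \right)}} + \frac{l}{240}\right) J = \left(- \frac{308}{\frac{2}{3} \cdot 3} - \frac{278}{240}\right) 73 = \left(- \frac{308}{2} - \frac{139}{120}\right) 73 = \left(\left(-308\right) \frac{1}{2} - \frac{139}{120}\right) 73 = \left(-154 - \frac{139}{120}\right) 73 = \left(- \frac{18619}{120}\right) 73 = - \frac{1359187}{120}$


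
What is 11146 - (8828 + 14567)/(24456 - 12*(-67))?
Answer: 56304913/5052 ≈ 11145.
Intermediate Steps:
11146 - (8828 + 14567)/(24456 - 12*(-67)) = 11146 - 23395/(24456 + 804) = 11146 - 23395/25260 = 11146 - 1*4679/5052 = 11146 - 4679/5052 = 56304913/5052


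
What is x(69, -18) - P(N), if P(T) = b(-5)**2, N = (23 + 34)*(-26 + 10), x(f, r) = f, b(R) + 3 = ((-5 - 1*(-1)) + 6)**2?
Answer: 68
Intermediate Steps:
b(R) = 1 (b(R) = -3 + ((-5 - 1*(-1)) + 6)**2 = -3 + ((-5 + 1) + 6)**2 = -3 + (-4 + 6)**2 = -3 + 2**2 = -3 + 4 = 1)
N = -912 (N = 57*(-16) = -912)
P(T) = 1 (P(T) = 1**2 = 1)
x(69, -18) - P(N) = 69 - 1*1 = 69 - 1 = 68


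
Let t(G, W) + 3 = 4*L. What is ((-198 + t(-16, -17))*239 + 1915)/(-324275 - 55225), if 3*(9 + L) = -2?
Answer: 41524/284625 ≈ 0.14589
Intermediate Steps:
L = -29/3 (L = -9 + (⅓)*(-2) = -9 - ⅔ = -29/3 ≈ -9.6667)
t(G, W) = -125/3 (t(G, W) = -3 + 4*(-29/3) = -3 - 116/3 = -125/3)
((-198 + t(-16, -17))*239 + 1915)/(-324275 - 55225) = ((-198 - 125/3)*239 + 1915)/(-324275 - 55225) = (-719/3*239 + 1915)/(-379500) = (-171841/3 + 1915)*(-1/379500) = -166096/3*(-1/379500) = 41524/284625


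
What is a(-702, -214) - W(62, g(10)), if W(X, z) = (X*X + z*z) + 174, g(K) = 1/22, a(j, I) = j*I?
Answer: 70765639/484 ≈ 1.4621e+5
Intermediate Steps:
a(j, I) = I*j
g(K) = 1/22
W(X, z) = 174 + X**2 + z**2 (W(X, z) = (X**2 + z**2) + 174 = 174 + X**2 + z**2)
a(-702, -214) - W(62, g(10)) = -214*(-702) - (174 + 62**2 + (1/22)**2) = 150228 - (174 + 3844 + 1/484) = 150228 - 1*1944713/484 = 150228 - 1944713/484 = 70765639/484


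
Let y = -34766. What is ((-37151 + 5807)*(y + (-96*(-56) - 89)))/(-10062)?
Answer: -153998296/1677 ≈ -91830.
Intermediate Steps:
((-37151 + 5807)*(y + (-96*(-56) - 89)))/(-10062) = ((-37151 + 5807)*(-34766 + (-96*(-56) - 89)))/(-10062) = -31344*(-34766 + (5376 - 89))*(-1/10062) = -31344*(-34766 + 5287)*(-1/10062) = -31344*(-29479)*(-1/10062) = 923989776*(-1/10062) = -153998296/1677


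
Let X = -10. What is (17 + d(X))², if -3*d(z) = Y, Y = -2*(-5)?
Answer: 1681/9 ≈ 186.78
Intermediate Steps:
Y = 10
d(z) = -10/3 (d(z) = -⅓*10 = -10/3)
(17 + d(X))² = (17 - 10/3)² = (41/3)² = 1681/9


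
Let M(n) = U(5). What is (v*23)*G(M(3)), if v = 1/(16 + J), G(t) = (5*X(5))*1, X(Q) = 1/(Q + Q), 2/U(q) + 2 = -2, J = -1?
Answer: 23/30 ≈ 0.76667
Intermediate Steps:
U(q) = -½ (U(q) = 2/(-2 - 2) = 2/(-4) = 2*(-¼) = -½)
X(Q) = 1/(2*Q)
M(n) = -½
G(t) = ½ (G(t) = (5*((½)/5))*1 = (5*((½)*(⅕)))*1 = (5*(⅒))*1 = (½)*1 = ½)
v = 1/15 (v = 1/(16 - 1) = 1/15 ≈ 0.066667)
(v*23)*G(M(3)) = ((1/15)*23)*(½) = (23/15)*(½) = 23/30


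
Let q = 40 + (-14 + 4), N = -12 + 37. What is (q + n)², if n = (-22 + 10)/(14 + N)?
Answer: 148996/169 ≈ 881.63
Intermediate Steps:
N = 25
q = 30 (q = 40 - 10 = 30)
n = -4/13 (n = (-22 + 10)/(14 + 25) = -12/39 = -12*1/39 = -4/13 ≈ -0.30769)
(q + n)² = (30 - 4/13)² = (386/13)² = 148996/169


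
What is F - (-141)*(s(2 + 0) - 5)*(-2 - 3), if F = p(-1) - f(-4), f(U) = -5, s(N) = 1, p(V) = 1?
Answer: 2826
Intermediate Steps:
F = 6 (F = 1 - 1*(-5) = 1 + 5 = 6)
F - (-141)*(s(2 + 0) - 5)*(-2 - 3) = 6 - (-141)*(1 - 5)*(-2 - 3) = 6 - (-141)*(-4*(-5)) = 6 - (-141)*20 = 6 - 141*(-20) = 6 + 2820 = 2826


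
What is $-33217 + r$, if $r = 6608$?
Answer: $-26609$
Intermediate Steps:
$-33217 + r = -33217 + 6608 = -26609$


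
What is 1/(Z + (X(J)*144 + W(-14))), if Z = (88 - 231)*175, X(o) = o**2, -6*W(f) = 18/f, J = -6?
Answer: -14/277771 ≈ -5.0401e-5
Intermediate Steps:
W(f) = -3/f
Z = -25025 (Z = -143*175 = -25025)
1/(Z + (X(J)*144 + W(-14))) = 1/(-25025 + ((-6)**2*144 - 3/(-14))) = 1/(-25025 + (36*144 - 3*(-1/14))) = 1/(-25025 + (5184 + 3/14)) = 1/(-25025 + 72579/14) = 1/(-277771/14) = -14/277771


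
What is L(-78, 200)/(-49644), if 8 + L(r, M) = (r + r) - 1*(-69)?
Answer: 95/49644 ≈ 0.0019136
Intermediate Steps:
L(r, M) = 61 + 2*r (L(r, M) = -8 + ((r + r) - 1*(-69)) = -8 + (2*r + 69) = -8 + (69 + 2*r) = 61 + 2*r)
L(-78, 200)/(-49644) = (61 + 2*(-78))/(-49644) = (61 - 156)*(-1/49644) = -95*(-1/49644) = 95/49644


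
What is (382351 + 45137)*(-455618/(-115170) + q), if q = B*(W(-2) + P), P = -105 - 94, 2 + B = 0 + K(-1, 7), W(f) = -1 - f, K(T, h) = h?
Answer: -8091113967136/19195 ≈ -4.2152e+8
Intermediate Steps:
B = 5 (B = -2 + (0 + 7) = -2 + 7 = 5)
P = -199
q = -990 (q = 5*((-1 - 1*(-2)) - 199) = 5*((-1 + 2) - 199) = 5*(1 - 199) = 5*(-198) = -990)
(382351 + 45137)*(-455618/(-115170) + q) = (382351 + 45137)*(-455618/(-115170) - 990) = 427488*(-455618*(-1/115170) - 990) = 427488*(227809/57585 - 990) = 427488*(-56781341/57585) = -8091113967136/19195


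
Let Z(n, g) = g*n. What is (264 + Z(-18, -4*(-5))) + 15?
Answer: -81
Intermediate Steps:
(264 + Z(-18, -4*(-5))) + 15 = (264 - 4*(-5)*(-18)) + 15 = (264 + 20*(-18)) + 15 = (264 - 360) + 15 = -96 + 15 = -81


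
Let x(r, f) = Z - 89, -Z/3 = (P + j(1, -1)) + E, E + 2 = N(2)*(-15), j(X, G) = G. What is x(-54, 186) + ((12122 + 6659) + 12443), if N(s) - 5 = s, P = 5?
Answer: 31444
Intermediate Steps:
N(s) = 5 + s
E = -107 (E = -2 + (5 + 2)*(-15) = -2 + 7*(-15) = -2 - 105 = -107)
Z = 309 (Z = -3*((5 - 1) - 107) = -3*(4 - 107) = -3*(-103) = 309)
x(r, f) = 220 (x(r, f) = 309 - 89 = 220)
x(-54, 186) + ((12122 + 6659) + 12443) = 220 + ((12122 + 6659) + 12443) = 220 + (18781 + 12443) = 220 + 31224 = 31444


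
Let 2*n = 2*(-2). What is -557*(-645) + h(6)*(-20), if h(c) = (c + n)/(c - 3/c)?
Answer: 3951755/11 ≈ 3.5925e+5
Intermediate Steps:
n = -2 (n = (2*(-2))/2 = (½)*(-4) = -2)
h(c) = (-2 + c)/(c - 3/c) (h(c) = (c - 2)/(c - 3/c) = (-2 + c)/(c - 3/c))
-557*(-645) + h(6)*(-20) = -557*(-645) + (6*(-2 + 6)/(-3 + 6²))*(-20) = 359265 + (6*4/(-3 + 36))*(-20) = 359265 + (6*4/33)*(-20) = 359265 + (6*(1/33)*4)*(-20) = 359265 + (8/11)*(-20) = 359265 - 160/11 = 3951755/11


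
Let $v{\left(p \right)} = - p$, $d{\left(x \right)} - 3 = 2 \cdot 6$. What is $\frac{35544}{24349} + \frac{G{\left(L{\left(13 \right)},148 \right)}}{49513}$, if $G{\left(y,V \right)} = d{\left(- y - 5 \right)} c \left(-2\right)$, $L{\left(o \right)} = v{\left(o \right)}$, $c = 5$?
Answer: $\frac{1756237722}{1205592037} \approx 1.4567$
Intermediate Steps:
$d{\left(x \right)} = 15$ ($d{\left(x \right)} = 3 + 2 \cdot 6 = 3 + 12 = 15$)
$L{\left(o \right)} = - o$
$G{\left(y,V \right)} = -150$ ($G{\left(y,V \right)} = 15 \cdot 5 \left(-2\right) = 75 \left(-2\right) = -150$)
$\frac{35544}{24349} + \frac{G{\left(L{\left(13 \right)},148 \right)}}{49513} = \frac{35544}{24349} - \frac{150}{49513} = \frac{1756237722}{1205592037}$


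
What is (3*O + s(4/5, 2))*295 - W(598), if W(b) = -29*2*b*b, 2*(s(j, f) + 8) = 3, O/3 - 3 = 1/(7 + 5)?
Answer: 82989203/4 ≈ 2.0747e+7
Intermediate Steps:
O = 37/4 (O = 9 + 3/(7 + 5) = 9 + 3/12 = 9 + 3*(1/12) = 9 + ¼ = 37/4 ≈ 9.2500)
s(j, f) = -13/2 (s(j, f) = -8 + (½)*3 = -8 + 3/2 = -13/2)
W(b) = -58*b²
(3*O + s(4/5, 2))*295 - W(598) = (3*(37/4) - 13/2)*295 - (-58)*598² = (111/4 - 13/2)*295 - (-58)*357604 = (85/4)*295 - 1*(-20741032) = 25075/4 + 20741032 = 82989203/4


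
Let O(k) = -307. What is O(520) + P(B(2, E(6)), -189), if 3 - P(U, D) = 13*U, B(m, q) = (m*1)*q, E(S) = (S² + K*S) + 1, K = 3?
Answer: -1734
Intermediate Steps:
E(S) = 1 + S² + 3*S (E(S) = (S² + 3*S) + 1 = 1 + S² + 3*S)
B(m, q) = m*q
P(U, D) = 3 - 13*U
O(520) + P(B(2, E(6)), -189) = -307 + (3 - 26*(1 + 6² + 3*6)) = -307 + (3 - 26*(1 + 36 + 18)) = -307 + (3 - 26*55) = -307 + (3 - 13*110) = -307 + (3 - 1430) = -307 - 1427 = -1734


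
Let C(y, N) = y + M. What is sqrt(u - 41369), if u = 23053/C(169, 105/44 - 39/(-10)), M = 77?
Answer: I*sqrt(2497815366)/246 ≈ 203.16*I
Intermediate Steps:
C(y, N) = 77 + y (C(y, N) = y + 77 = 77 + y)
u = 23053/246 (u = 23053/(77 + 169) = 23053/246 ≈ 93.711)
sqrt(u - 41369) = sqrt(23053/246 - 41369) = sqrt(-10153721/246) = I*sqrt(2497815366)/246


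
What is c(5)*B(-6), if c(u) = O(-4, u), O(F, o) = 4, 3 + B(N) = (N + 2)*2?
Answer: -44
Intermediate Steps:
B(N) = 1 + 2*N (B(N) = -3 + (N + 2)*2 = -3 + (2 + N)*2 = -3 + (4 + 2*N) = 1 + 2*N)
c(u) = 4
c(5)*B(-6) = 4*(1 + 2*(-6)) = 4*(1 - 12) = 4*(-11) = -44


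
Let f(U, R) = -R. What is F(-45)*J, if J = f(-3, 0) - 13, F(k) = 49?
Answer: -637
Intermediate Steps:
J = -13 (J = -1*0 - 13 = 0 - 13 = -13)
F(-45)*J = 49*(-13) = -637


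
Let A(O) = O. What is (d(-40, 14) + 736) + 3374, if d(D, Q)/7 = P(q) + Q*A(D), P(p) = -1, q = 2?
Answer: 183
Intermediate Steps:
d(D, Q) = -7 + 7*D*Q (d(D, Q) = 7*(-1 + Q*D) = 7*(-1 + D*Q) = -7 + 7*D*Q)
(d(-40, 14) + 736) + 3374 = ((-7 + 7*(-40)*14) + 736) + 3374 = ((-7 - 3920) + 736) + 3374 = (-3927 + 736) + 3374 = -3191 + 3374 = 183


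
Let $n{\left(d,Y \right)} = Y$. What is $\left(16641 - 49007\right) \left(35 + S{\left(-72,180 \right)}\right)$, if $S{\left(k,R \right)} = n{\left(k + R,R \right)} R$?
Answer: $-1049791210$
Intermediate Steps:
$S{\left(k,R \right)} = R^{2}$ ($S{\left(k,R \right)} = R R = R^{2}$)
$\left(16641 - 49007\right) \left(35 + S{\left(-72,180 \right)}\right) = \left(16641 - 49007\right) \left(35 + 180^{2}\right) = - 32366 \left(35 + 32400\right) = \left(-32366\right) 32435 = -1049791210$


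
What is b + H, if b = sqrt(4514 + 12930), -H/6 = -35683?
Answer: 214098 + 14*sqrt(89) ≈ 2.1423e+5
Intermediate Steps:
H = 214098 (H = -6*(-35683) = 214098)
b = 14*sqrt(89) (b = sqrt(17444) = 14*sqrt(89) ≈ 132.08)
b + H = 14*sqrt(89) + 214098 = 214098 + 14*sqrt(89)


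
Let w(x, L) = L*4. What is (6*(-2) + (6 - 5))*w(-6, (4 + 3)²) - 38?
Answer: -2194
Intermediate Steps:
w(x, L) = 4*L
(6*(-2) + (6 - 5))*w(-6, (4 + 3)²) - 38 = (6*(-2) + (6 - 5))*(4*(4 + 3)²) - 38 = (-12 + 1)*(4*7²) - 38 = -44*49 - 38 = -11*196 - 38 = -2156 - 38 = -2194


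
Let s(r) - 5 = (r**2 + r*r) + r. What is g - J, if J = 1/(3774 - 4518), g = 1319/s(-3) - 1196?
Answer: -4203781/3720 ≈ -1130.0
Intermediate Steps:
s(r) = 5 + r + 2*r**2 (s(r) = 5 + ((r**2 + r*r) + r) = 5 + ((r**2 + r**2) + r) = 5 + (2*r**2 + r) = 5 + (r + 2*r**2) = 5 + r + 2*r**2)
g = -22601/20 (g = 1319/(5 - 3 + 2*(-3)**2) - 1196 = 1319/(5 - 3 + 2*9) - 1196 = 1319/(5 - 3 + 18) - 1196 = 1319/20 - 1196 = -22601/20 ≈ -1130.1)
J = -1/744 (J = 1/(-744) = -1/744 ≈ -0.0013441)
g - J = -22601/20 - 1*(-1/744) = -22601/20 + 1/744 = -4203781/3720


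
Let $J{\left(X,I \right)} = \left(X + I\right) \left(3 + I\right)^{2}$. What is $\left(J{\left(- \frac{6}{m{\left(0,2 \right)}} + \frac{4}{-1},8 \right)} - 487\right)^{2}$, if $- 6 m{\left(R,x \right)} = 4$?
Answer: $1179396$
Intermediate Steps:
$m{\left(R,x \right)} = - \frac{2}{3}$ ($m{\left(R,x \right)} = \left(- \frac{1}{6}\right) 4 = - \frac{2}{3}$)
$J{\left(X,I \right)} = \left(3 + I\right)^{2} \left(I + X\right)$ ($J{\left(X,I \right)} = \left(I + X\right) \left(3 + I\right)^{2} = \left(3 + I\right)^{2} \left(I + X\right)$)
$\left(J{\left(- \frac{6}{m{\left(0,2 \right)}} + \frac{4}{-1},8 \right)} - 487\right)^{2} = \left(\left(3 + 8\right)^{2} \left(8 + \left(- \frac{6}{- \frac{2}{3}} + \frac{4}{-1}\right)\right) - 487\right)^{2} = \left(11^{2} \left(8 + \left(\left(-6\right) \left(- \frac{3}{2}\right) + 4 \left(-1\right)\right)\right) - 487\right)^{2} = \left(121 \left(8 + \left(9 - 4\right)\right) - 487\right)^{2} = \left(121 \left(8 + 5\right) - 487\right)^{2} = \left(121 \cdot 13 - 487\right)^{2} = \left(1573 - 487\right)^{2} = 1086^{2} = 1179396$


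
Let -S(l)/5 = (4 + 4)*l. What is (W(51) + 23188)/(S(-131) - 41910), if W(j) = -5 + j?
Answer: -11617/18335 ≈ -0.63360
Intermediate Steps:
S(l) = -40*l (S(l) = -5*(4 + 4)*l = -40*l)
(W(51) + 23188)/(S(-131) - 41910) = ((-5 + 51) + 23188)/(-40*(-131) - 41910) = (46 + 23188)/(5240 - 41910) = 23234/(-36670) = 23234*(-1/36670) = -11617/18335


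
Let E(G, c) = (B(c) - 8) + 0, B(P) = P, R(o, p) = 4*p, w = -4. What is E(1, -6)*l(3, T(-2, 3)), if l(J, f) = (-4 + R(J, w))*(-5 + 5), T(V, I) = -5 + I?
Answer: 0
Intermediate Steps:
E(G, c) = -8 + c (E(G, c) = (c - 8) + 0 = (-8 + c) + 0 = -8 + c)
l(J, f) = 0 (l(J, f) = (-4 + 4*(-4))*(-5 + 5) = (-4 - 16)*0 = -20*0 = 0)
E(1, -6)*l(3, T(-2, 3)) = (-8 - 6)*0 = -14*0 = 0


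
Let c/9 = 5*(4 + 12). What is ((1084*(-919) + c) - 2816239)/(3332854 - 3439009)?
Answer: 762343/21231 ≈ 35.907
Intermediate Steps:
c = 720 (c = 9*(5*(4 + 12)) = 9*(5*16) = 9*80 = 720)
((1084*(-919) + c) - 2816239)/(3332854 - 3439009) = ((1084*(-919) + 720) - 2816239)/(3332854 - 3439009) = ((-996196 + 720) - 2816239)/(-106155) = (-995476 - 2816239)*(-1/106155) = -3811715*(-1/106155) = 762343/21231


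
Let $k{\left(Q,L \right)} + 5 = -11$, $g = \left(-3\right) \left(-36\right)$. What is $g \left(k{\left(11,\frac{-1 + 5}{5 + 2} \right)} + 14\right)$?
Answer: $-216$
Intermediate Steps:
$g = 108$
$k{\left(Q,L \right)} = -16$ ($k{\left(Q,L \right)} = -5 - 11 = -16$)
$g \left(k{\left(11,\frac{-1 + 5}{5 + 2} \right)} + 14\right) = 108 \left(-16 + 14\right) = 108 \left(-2\right) = -216$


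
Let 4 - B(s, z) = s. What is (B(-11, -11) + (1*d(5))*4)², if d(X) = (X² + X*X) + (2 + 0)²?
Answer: 53361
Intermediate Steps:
B(s, z) = 4 - s
d(X) = 4 + 2*X² (d(X) = (X² + X²) + 2² = 2*X² + 4 = 4 + 2*X²)
(B(-11, -11) + (1*d(5))*4)² = ((4 - 1*(-11)) + (1*(4 + 2*5²))*4)² = ((4 + 11) + (1*(4 + 2*25))*4)² = (15 + (1*(4 + 50))*4)² = (15 + (1*54)*4)² = (15 + 54*4)² = (15 + 216)² = 231² = 53361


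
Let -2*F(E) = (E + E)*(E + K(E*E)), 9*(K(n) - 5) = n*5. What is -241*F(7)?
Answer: 595511/9 ≈ 66168.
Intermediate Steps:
K(n) = 5 + 5*n/9 (K(n) = 5 + (n*5)/9 = 5 + (5*n)/9 = 5 + 5*n/9)
F(E) = -E*(5 + E + 5*E**2/9) (F(E) = -(E + E)*(E + (5 + 5*(E*E)/9))/2 = -2*E*(E + (5 + 5*E**2/9))/2 = -2*E*(5 + E + 5*E**2/9)/2 = -E*(5 + E + 5*E**2/9))
-241*F(7) = -(-241)*7*(45 + 5*7**2 + 9*7)/9 = -(-241)*7*(45 + 5*49 + 63)/9 = -(-241)*7*(45 + 245 + 63)/9 = -(-241)*7*353/9 = -241*(-2471/9) = 595511/9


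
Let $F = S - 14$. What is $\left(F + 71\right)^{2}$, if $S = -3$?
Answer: $2916$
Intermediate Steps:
$F = -17$ ($F = -3 - 14 = -17$)
$\left(F + 71\right)^{2} = \left(-17 + 71\right)^{2} = 54^{2} = 2916$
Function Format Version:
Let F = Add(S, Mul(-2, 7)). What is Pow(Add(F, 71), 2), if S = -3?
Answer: 2916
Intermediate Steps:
F = -17 (F = Add(-3, Mul(-2, 7)) = Add(-3, -14) = -17)
Pow(Add(F, 71), 2) = Pow(Add(-17, 71), 2) = Pow(54, 2) = 2916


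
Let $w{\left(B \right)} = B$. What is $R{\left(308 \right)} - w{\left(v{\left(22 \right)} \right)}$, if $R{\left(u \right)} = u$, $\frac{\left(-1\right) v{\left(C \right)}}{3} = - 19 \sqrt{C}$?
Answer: $308 - 57 \sqrt{22} \approx 40.646$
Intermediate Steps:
$v{\left(C \right)} = 57 \sqrt{C}$ ($v{\left(C \right)} = - 3 \left(- 19 \sqrt{C}\right) = 57 \sqrt{C}$)
$R{\left(308 \right)} - w{\left(v{\left(22 \right)} \right)} = 308 - 57 \sqrt{22}$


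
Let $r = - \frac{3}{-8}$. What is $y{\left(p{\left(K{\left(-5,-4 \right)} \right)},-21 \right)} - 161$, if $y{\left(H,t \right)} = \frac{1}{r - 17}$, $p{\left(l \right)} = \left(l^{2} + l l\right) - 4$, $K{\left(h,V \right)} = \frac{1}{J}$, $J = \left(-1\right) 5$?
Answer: $- \frac{21421}{133} \approx -161.06$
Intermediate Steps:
$r = \frac{3}{8}$ ($r = \left(-3\right) \left(- \frac{1}{8}\right) = \frac{3}{8} \approx 0.375$)
$J = -5$
$K{\left(h,V \right)} = - \frac{1}{5}$ ($K{\left(h,V \right)} = \frac{1}{-5} = - \frac{1}{5}$)
$p{\left(l \right)} = -4 + 2 l^{2}$ ($p{\left(l \right)} = \left(l^{2} + l^{2}\right) - 4 = 2 l^{2} - 4 = -4 + 2 l^{2}$)
$y{\left(H,t \right)} = - \frac{8}{133}$ ($y{\left(H,t \right)} = \frac{1}{\frac{3}{8} - 17} = \frac{1}{- \frac{133}{8}} = - \frac{8}{133}$)
$y{\left(p{\left(K{\left(-5,-4 \right)} \right)},-21 \right)} - 161 = - \frac{8}{133} - 161 = - \frac{21421}{133}$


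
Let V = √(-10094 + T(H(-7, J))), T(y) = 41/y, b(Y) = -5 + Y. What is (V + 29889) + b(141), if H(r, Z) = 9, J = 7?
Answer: 30025 + I*√90805/3 ≈ 30025.0 + 100.45*I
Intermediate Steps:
V = I*√90805/3 (V = √(-10094 + 41/9) = √(-90805/9) = I*√90805/3 ≈ 100.45*I)
(V + 29889) + b(141) = (I*√90805/3 + 29889) + (-5 + 141) = (29889 + I*√90805/3) + 136 = 30025 + I*√90805/3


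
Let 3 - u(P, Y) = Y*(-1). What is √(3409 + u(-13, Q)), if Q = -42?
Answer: √3370 ≈ 58.052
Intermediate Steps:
u(P, Y) = 3 + Y (u(P, Y) = 3 - Y*(-1) = 3 - (-1)*Y = 3 + Y)
√(3409 + u(-13, Q)) = √(3409 + (3 - 42)) = √(3409 - 39) = √3370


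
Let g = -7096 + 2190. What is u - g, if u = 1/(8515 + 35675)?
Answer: 216796141/44190 ≈ 4906.0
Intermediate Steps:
u = 1/44190 ≈ 2.2630e-5
g = -4906
u - g = 1/44190 - 1*(-4906) = 1/44190 + 4906 = 216796141/44190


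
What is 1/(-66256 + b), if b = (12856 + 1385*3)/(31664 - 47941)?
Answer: -16277/1078465923 ≈ -1.5093e-5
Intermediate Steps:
b = -17011/16277 (b = (12856 + 4155)/(-16277) = 17011*(-1/16277) = -17011/16277 ≈ -1.0451)
1/(-66256 + b) = 1/(-66256 - 17011/16277) = 1/(-1078465923/16277) = -16277/1078465923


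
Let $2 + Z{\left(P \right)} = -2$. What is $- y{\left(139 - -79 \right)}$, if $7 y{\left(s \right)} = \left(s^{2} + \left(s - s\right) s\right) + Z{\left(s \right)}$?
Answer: $- \frac{47520}{7} \approx -6788.6$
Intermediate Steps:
$Z{\left(P \right)} = -4$ ($Z{\left(P \right)} = -2 - 2 = -4$)
$y{\left(s \right)} = - \frac{4}{7} + \frac{s^{2}}{7}$ ($y{\left(s \right)} = \frac{\left(s^{2} + \left(s - s\right) s\right) - 4}{7} = \frac{\left(s^{2} + 0 s\right) - 4}{7} = \frac{\left(s^{2} + 0\right) - 4}{7} = \frac{s^{2} - 4}{7} = \frac{-4 + s^{2}}{7} = - \frac{4}{7} + \frac{s^{2}}{7}$)
$- y{\left(139 - -79 \right)} = - (- \frac{4}{7} + \frac{\left(139 - -79\right)^{2}}{7}) = - (- \frac{4}{7} + \frac{\left(139 + 79\right)^{2}}{7}) = - (- \frac{4}{7} + \frac{218^{2}}{7}) = - (- \frac{4}{7} + \frac{1}{7} \cdot 47524) = - (- \frac{4}{7} + \frac{47524}{7}) = \left(-1\right) \frac{47520}{7} = - \frac{47520}{7}$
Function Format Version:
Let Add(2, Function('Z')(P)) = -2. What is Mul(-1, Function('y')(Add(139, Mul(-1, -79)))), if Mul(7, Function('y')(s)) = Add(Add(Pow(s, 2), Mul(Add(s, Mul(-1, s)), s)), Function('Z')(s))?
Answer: Rational(-47520, 7) ≈ -6788.6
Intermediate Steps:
Function('Z')(P) = -4 (Function('Z')(P) = Add(-2, -2) = -4)
Function('y')(s) = Add(Rational(-4, 7), Mul(Rational(1, 7), Pow(s, 2))) (Function('y')(s) = Mul(Rational(1, 7), Add(Add(Pow(s, 2), Mul(Add(s, Mul(-1, s)), s)), -4)) = Mul(Rational(1, 7), Add(Add(Pow(s, 2), Mul(0, s)), -4)) = Mul(Rational(1, 7), Add(Add(Pow(s, 2), 0), -4)) = Mul(Rational(1, 7), Add(Pow(s, 2), -4)) = Mul(Rational(1, 7), Add(-4, Pow(s, 2))) = Add(Rational(-4, 7), Mul(Rational(1, 7), Pow(s, 2))))
Mul(-1, Function('y')(Add(139, Mul(-1, -79)))) = Mul(-1, Add(Rational(-4, 7), Mul(Rational(1, 7), Pow(Add(139, Mul(-1, -79)), 2)))) = Mul(-1, Add(Rational(-4, 7), Mul(Rational(1, 7), Pow(Add(139, 79), 2)))) = Mul(-1, Add(Rational(-4, 7), Mul(Rational(1, 7), Pow(218, 2)))) = Mul(-1, Add(Rational(-4, 7), Mul(Rational(1, 7), 47524))) = Mul(-1, Add(Rational(-4, 7), Rational(47524, 7))) = Mul(-1, Rational(47520, 7)) = Rational(-47520, 7)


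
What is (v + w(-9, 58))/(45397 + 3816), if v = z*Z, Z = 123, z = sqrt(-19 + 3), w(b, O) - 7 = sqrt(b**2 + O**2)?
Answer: 7/49213 + sqrt(3445)/49213 + 492*I/49213 ≈ 0.0013349 + 0.0099974*I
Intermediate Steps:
w(b, O) = 7 + sqrt(O**2 + b**2) (w(b, O) = 7 + sqrt(b**2 + O**2) = 7 + sqrt(O**2 + b**2))
z = 4*I (z = sqrt(-16) = 4*I ≈ 4.0*I)
v = 492*I (v = (4*I)*123 = 492*I ≈ 492.0*I)
(v + w(-9, 58))/(45397 + 3816) = (492*I + (7 + sqrt(58**2 + (-9)**2)))/(45397 + 3816) = (492*I + (7 + sqrt(3364 + 81)))/49213 = (492*I + (7 + sqrt(3445)))*(1/49213) = (7 + sqrt(3445) + 492*I)*(1/49213) = 7/49213 + sqrt(3445)/49213 + 492*I/49213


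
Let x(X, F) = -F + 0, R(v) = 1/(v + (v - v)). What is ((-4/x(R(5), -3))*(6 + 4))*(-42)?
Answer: 560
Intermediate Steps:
R(v) = 1/v (R(v) = 1/(v + 0) = 1/v)
x(X, F) = -F
((-4/x(R(5), -3))*(6 + 4))*(-42) = ((-4/((-1*(-3))))*(6 + 4))*(-42) = (-4/3*10)*(-42) = (-4*⅓*10)*(-42) = -4/3*10*(-42) = -40/3*(-42) = 560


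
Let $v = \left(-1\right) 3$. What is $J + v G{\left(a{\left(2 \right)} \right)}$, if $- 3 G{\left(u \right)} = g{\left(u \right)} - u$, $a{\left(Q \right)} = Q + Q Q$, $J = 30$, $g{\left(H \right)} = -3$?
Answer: $21$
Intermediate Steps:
$v = -3$
$a{\left(Q \right)} = Q + Q^{2}$
$G{\left(u \right)} = 1 + \frac{u}{3}$ ($G{\left(u \right)} = - \frac{-3 - u}{3} = 1 + \frac{u}{3}$)
$J + v G{\left(a{\left(2 \right)} \right)} = 30 - 3 \left(1 + \frac{2 \left(1 + 2\right)}{3}\right) = 30 - 3 \left(1 + \frac{2 \cdot 3}{3}\right) = 30 - 3 \left(1 + \frac{1}{3} \cdot 6\right) = 30 - 3 \left(1 + 2\right) = 30 - 9 = 21$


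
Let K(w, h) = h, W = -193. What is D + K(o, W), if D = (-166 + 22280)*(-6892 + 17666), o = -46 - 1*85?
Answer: 238256043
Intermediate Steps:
o = -131 (o = -46 - 85 = -131)
D = 238256236 (D = 22114*10774 = 238256236)
D + K(o, W) = 238256236 - 193 = 238256043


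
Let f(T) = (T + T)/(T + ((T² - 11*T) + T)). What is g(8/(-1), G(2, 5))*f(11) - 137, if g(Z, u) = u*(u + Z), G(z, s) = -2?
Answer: -117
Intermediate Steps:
g(Z, u) = u*(Z + u)
f(T) = 2*T/(T² - 9*T) (f(T) = (2*T)/(T + (T² - 10*T)) = (2*T)/(T² - 9*T) = 2*T/(T² - 9*T))
g(8/(-1), G(2, 5))*f(11) - 137 = (-2*(8/(-1) - 2))*(2/(-9 + 11)) - 137 = (-2*(8*(-1) - 2))*(2/2) - 137 = (-2*(-8 - 2))*(2*(½)) - 137 = -2*(-10)*1 - 137 = 20*1 - 137 = 20 - 137 = -117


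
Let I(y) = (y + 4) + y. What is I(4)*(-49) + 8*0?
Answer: -588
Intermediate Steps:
I(y) = 4 + 2*y (I(y) = (4 + y) + y = 4 + 2*y)
I(4)*(-49) + 8*0 = (4 + 2*4)*(-49) + 8*0 = (4 + 8)*(-49) + 0 = 12*(-49) + 0 = -588 + 0 = -588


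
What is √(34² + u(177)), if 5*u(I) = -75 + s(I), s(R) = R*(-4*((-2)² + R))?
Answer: I*√612215/5 ≈ 156.49*I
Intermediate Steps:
s(R) = R*(-16 - 4*R) (s(R) = R*(-4*(4 + R)) = R*(-16 - 4*R))
u(I) = -15 - 4*I*(4 + I)/5 (u(I) = (-75 - 4*I*(4 + I))/5 = -15 - 4*I*(4 + I)/5)
√(34² + u(177)) = √(34² + (-15 - ⅘*177*(4 + 177))) = √(1156 + (-15 - ⅘*177*181)) = √(1156 + (-15 - 128148/5)) = √(1156 - 128223/5) = √(-122443/5) = I*√612215/5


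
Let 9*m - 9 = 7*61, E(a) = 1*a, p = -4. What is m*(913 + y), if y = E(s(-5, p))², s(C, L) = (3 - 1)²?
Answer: 405044/9 ≈ 45005.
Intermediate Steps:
s(C, L) = 4 (s(C, L) = 2² = 4)
E(a) = a
m = 436/9 (m = 1 + (7*61)/9 = 1 + (⅑)*427 = 1 + 427/9 = 436/9 ≈ 48.444)
y = 16 (y = 4² = 16)
m*(913 + y) = 436*(913 + 16)/9 = (436/9)*929 = 405044/9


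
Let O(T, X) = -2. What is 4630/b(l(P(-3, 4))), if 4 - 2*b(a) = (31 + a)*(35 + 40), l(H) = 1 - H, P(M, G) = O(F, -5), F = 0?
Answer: -4630/1273 ≈ -3.6371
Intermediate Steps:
P(M, G) = -2
b(a) = -2321/2 - 75*a/2 (b(a) = 2 - (31 + a)*(35 + 40)/2 = 2 - (31 + a)*75/2 = 2 - (2325 + 75*a)/2 = 2 + (-2325/2 - 75*a/2) = -2321/2 - 75*a/2)
4630/b(l(P(-3, 4))) = 4630/(-2321/2 - 75*(1 - 1*(-2))/2) = 4630/(-2321/2 - 75*(1 + 2)/2) = 4630/(-2321/2 - 75/2*3) = 4630/(-2321/2 - 225/2) = 4630/(-1273) = 4630*(-1/1273) = -4630/1273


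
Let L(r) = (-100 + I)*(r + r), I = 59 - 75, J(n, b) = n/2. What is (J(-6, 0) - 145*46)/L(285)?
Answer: 6673/66120 ≈ 0.10092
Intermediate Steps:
J(n, b) = n/2 (J(n, b) = n*(½) = n/2)
I = -16
L(r) = -232*r (L(r) = (-100 - 16)*(r + r) = -232*r)
(J(-6, 0) - 145*46)/L(285) = ((½)*(-6) - 145*46)/((-232*285)) = (-3 - 6670)/(-66120) = -6673*(-1/66120) = 6673/66120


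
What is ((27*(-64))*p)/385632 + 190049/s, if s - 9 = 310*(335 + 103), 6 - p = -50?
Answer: 208850507/181821471 ≈ 1.1487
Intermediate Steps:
p = 56 (p = 6 - 1*(-50) = 6 + 50 = 56)
s = 135789 (s = 9 + 310*(335 + 103) = 9 + 310*438 = 9 + 135780 = 135789)
((27*(-64))*p)/385632 + 190049/s = ((27*(-64))*56)/385632 + 190049/135789 = -1728*56*(1/385632) + 190049*(1/135789) = -96768*1/385632 + 190049/135789 = -336/1339 + 190049/135789 = 208850507/181821471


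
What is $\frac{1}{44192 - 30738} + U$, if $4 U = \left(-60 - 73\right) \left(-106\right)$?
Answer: $\frac{23709312}{6727} \approx 3524.5$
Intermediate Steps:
$U = \frac{7049}{2}$ ($U = \frac{\left(-60 - 73\right) \left(-106\right)}{4} = \frac{\left(-133\right) \left(-106\right)}{4} = \frac{1}{4} \cdot 14098 = \frac{7049}{2} \approx 3524.5$)
$\frac{1}{44192 - 30738} + U = \frac{1}{44192 - 30738} + \frac{7049}{2} = \frac{1}{13454} + \frac{7049}{2} = \frac{23709312}{6727}$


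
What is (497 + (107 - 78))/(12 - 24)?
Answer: -263/6 ≈ -43.833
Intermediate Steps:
(497 + (107 - 78))/(12 - 24) = (497 + 29)/(-12) = 526*(-1/12) = -263/6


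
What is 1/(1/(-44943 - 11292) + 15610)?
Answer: 56235/877828349 ≈ 6.4061e-5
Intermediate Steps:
1/(1/(-44943 - 11292) + 15610) = 1/(1/(-56235) + 15610) = 1/(-1/56235 + 15610) = 1/(877828349/56235) = 56235/877828349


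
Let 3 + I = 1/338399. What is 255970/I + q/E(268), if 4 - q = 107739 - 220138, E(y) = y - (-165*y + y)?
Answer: -73658114163281/863307060 ≈ -85321.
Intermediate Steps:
E(y) = 165*y (E(y) = y - (-164)*y = y + 164*y = 165*y)
q = 112403 (q = 4 - (107739 - 220138) = 4 - 1*(-112399) = 4 + 112399 = 112403)
I = -1015196/338399 (I = -3 + 1/338399 = -1015196/338399 ≈ -3.0000)
255970/I + q/E(268) = 255970/(-1015196/338399) + 112403/((165*268)) = 255970*(-338399/1015196) + 112403/44220 = -3331538155/39046 + 112403*(1/44220) = -3331538155/39046 + 112403/44220 = -73658114163281/863307060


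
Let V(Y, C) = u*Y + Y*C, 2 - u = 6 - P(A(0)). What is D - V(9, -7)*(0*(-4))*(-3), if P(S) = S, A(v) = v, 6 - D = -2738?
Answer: 2744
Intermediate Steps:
D = 2744 (D = 6 - 1*(-2738) = 6 + 2738 = 2744)
u = -4 (u = 2 - (6 - 1*0) = 2 - (6 + 0) = 2 - 1*6 = 2 - 6 = -4)
V(Y, C) = -4*Y + C*Y (V(Y, C) = -4*Y + Y*C = -4*Y + C*Y)
D - V(9, -7)*(0*(-4))*(-3) = 2744 - 9*(-4 - 7)*(0*(-4))*(-3) = 2744 - 9*(-11)*0*(-3) = 2744 - (-99)*0 = 2744 - 1*0 = 2744 + 0 = 2744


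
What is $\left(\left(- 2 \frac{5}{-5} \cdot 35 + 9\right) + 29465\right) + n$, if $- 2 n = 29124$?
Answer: $14982$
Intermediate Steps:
$n = -14562$ ($n = \left(- \frac{1}{2}\right) 29124 = -14562$)
$\left(\left(- 2 \frac{5}{-5} \cdot 35 + 9\right) + 29465\right) + n = \left(\left(- 2 \frac{5}{-5} \cdot 35 + 9\right) + 29465\right) - 14562 = \left(\left(- 2 \cdot 5 \left(- \frac{1}{5}\right) 35 + 9\right) + 29465\right) - 14562 = \left(\left(\left(-2\right) \left(-1\right) 35 + 9\right) + 29465\right) - 14562 = \left(\left(2 \cdot 35 + 9\right) + 29465\right) - 14562 = \left(\left(70 + 9\right) + 29465\right) - 14562 = \left(79 + 29465\right) - 14562 = 29544 - 14562 = 14982$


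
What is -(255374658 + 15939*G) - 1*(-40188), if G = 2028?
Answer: -287658762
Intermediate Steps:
-(255374658 + 15939*G) - 1*(-40188) = -15939/(1/(16022 + 2028)) - 1*(-40188) = -15939/(1/18050) + 40188 = -15939/1/18050 + 40188 = -15939*18050 + 40188 = -287698950 + 40188 = -287658762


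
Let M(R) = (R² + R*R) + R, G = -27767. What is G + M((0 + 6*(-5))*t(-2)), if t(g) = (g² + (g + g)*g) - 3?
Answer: 117763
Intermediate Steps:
t(g) = -3 + 3*g² (t(g) = (g² + (2*g)*g) - 3 = (g² + 2*g²) - 3 = 3*g² - 3 = -3 + 3*g²)
M(R) = R + 2*R² (M(R) = (R² + R²) + R = 2*R² + R = R + 2*R²)
G + M((0 + 6*(-5))*t(-2)) = -27767 + ((0 + 6*(-5))*(-3 + 3*(-2)²))*(1 + 2*((0 + 6*(-5))*(-3 + 3*(-2)²))) = -27767 + ((0 - 30)*(-3 + 3*4))*(1 + 2*((0 - 30)*(-3 + 3*4))) = -27767 + (-30*(-3 + 12))*(1 + 2*(-30*(-3 + 12))) = -27767 + (-30*9)*(1 + 2*(-30*9)) = -27767 - 270*(1 + 2*(-270)) = -27767 - 270*(1 - 540) = -27767 - 270*(-539) = -27767 + 145530 = 117763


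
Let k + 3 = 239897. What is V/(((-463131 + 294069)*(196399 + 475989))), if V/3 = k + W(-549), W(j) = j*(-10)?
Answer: -30673/4736469169 ≈ -6.4759e-6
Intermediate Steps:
k = 239894 (k = -3 + 239897 = 239894)
W(j) = -10*j
V = 736152 (V = 3*(239894 - 10*(-549)) = 3*(239894 + 5490) = 3*245384 = 736152)
V/(((-463131 + 294069)*(196399 + 475989))) = 736152/(((-463131 + 294069)*(196399 + 475989))) = 736152/((-169062*672388)) = 736152/(-113675260056) = 736152*(-1/113675260056) = -30673/4736469169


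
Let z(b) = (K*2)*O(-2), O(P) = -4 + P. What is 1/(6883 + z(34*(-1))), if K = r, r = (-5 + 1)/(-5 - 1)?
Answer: 1/6875 ≈ 0.00014545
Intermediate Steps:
r = ⅔ (r = -4/(-6) = -4*(-⅙) = ⅔ ≈ 0.66667)
K = ⅔ ≈ 0.66667
z(b) = -8 (z(b) = ((⅔)*2)*(-4 - 2) = (4/3)*(-6) = -8)
1/(6883 + z(34*(-1))) = 1/(6883 - 8) = 1/6875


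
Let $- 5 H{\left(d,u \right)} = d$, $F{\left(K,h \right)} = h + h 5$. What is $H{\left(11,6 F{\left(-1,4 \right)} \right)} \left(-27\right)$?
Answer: $\frac{297}{5} \approx 59.4$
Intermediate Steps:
$F{\left(K,h \right)} = 6 h$ ($F{\left(K,h \right)} = h + 5 h = 6 h$)
$H{\left(d,u \right)} = - \frac{d}{5}$
$H{\left(11,6 F{\left(-1,4 \right)} \right)} \left(-27\right) = \left(- \frac{1}{5}\right) 11 \left(-27\right) = \left(- \frac{11}{5}\right) \left(-27\right) = \frac{297}{5}$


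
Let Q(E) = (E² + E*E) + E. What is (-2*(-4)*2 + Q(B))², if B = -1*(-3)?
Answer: 1369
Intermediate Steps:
B = 3
Q(E) = E + 2*E² (Q(E) = (E² + E²) + E = 2*E² + E = E + 2*E²)
(-2*(-4)*2 + Q(B))² = (-2*(-4)*2 + 3*(1 + 2*3))² = (8*2 + 3*(1 + 6))² = (16 + 3*7)² = (16 + 21)² = 37² = 1369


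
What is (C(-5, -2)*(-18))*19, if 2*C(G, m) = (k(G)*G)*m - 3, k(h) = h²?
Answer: -42237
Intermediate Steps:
C(G, m) = -3/2 + m*G³/2 (C(G, m) = ((G²*G)*m - 3)/2 = (G³*m - 3)/2 = (m*G³ - 3)/2 = (-3 + m*G³)/2 = -3/2 + m*G³/2)
(C(-5, -2)*(-18))*19 = ((-3/2 + (½)*(-2)*(-5)³)*(-18))*19 = ((-3/2 + (½)*(-2)*(-125))*(-18))*19 = ((-3/2 + 125)*(-18))*19 = ((247/2)*(-18))*19 = -2223*19 = -42237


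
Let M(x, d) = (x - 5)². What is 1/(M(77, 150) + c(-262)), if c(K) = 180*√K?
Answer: 2/13643 - 5*I*√262/982296 ≈ 0.0001466 - 8.2391e-5*I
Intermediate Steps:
M(x, d) = (-5 + x)²
1/(M(77, 150) + c(-262)) = 1/((-5 + 77)² + 180*√(-262)) = 1/(72² + 180*(I*√262)) = 1/(5184 + 180*I*√262)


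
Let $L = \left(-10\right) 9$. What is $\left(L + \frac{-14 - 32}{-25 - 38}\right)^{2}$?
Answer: $\frac{31629376}{3969} \approx 7969.1$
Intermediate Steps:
$L = -90$
$\left(L + \frac{-14 - 32}{-25 - 38}\right)^{2} = \left(-90 + \frac{-14 - 32}{-25 - 38}\right)^{2} = \left(-90 - \frac{46}{-63}\right)^{2} = \left(-90 - - \frac{46}{63}\right)^{2} = \left(-90 + \frac{46}{63}\right)^{2} = \left(- \frac{5624}{63}\right)^{2} = \frac{31629376}{3969}$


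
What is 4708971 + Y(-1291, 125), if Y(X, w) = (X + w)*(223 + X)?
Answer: 5954259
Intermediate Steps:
Y(X, w) = (223 + X)*(X + w)
4708971 + Y(-1291, 125) = 4708971 + ((-1291)² + 223*(-1291) + 223*125 - 1291*125) = 4708971 + (1666681 - 287893 + 27875 - 161375) = 4708971 + 1245288 = 5954259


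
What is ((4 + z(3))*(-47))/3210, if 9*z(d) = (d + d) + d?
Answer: -47/642 ≈ -0.073209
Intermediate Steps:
z(d) = d/3 (z(d) = ((d + d) + d)/9 = (2*d + d)/9 = (3*d)/9 = d/3)
((4 + z(3))*(-47))/3210 = ((4 + (⅓)*3)*(-47))/3210 = ((4 + 1)*(-47))*(1/3210) = (5*(-47))*(1/3210) = -235*1/3210 = -47/642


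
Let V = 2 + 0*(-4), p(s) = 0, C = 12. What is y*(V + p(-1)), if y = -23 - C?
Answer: -70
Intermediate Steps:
V = 2 (V = 2 + 0 = 2)
y = -35 (y = -23 - 1*12 = -23 - 12 = -35)
y*(V + p(-1)) = -35*(2 + 0) = -35*2 = -70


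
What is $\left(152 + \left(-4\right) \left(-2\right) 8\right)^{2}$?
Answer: $46656$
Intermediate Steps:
$\left(152 + \left(-4\right) \left(-2\right) 8\right)^{2} = \left(152 + 8 \cdot 8\right)^{2} = \left(152 + 64\right)^{2} = 216^{2} = 46656$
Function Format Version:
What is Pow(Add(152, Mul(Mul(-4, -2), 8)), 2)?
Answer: 46656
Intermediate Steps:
Pow(Add(152, Mul(Mul(-4, -2), 8)), 2) = Pow(Add(152, Mul(8, 8)), 2) = Pow(Add(152, 64), 2) = Pow(216, 2) = 46656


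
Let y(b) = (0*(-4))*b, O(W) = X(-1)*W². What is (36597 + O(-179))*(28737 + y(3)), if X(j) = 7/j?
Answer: -5393647530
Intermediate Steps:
O(W) = -7*W² (O(W) = (7/(-1))*W² = (7*(-1))*W² = -7*W²)
y(b) = 0 (y(b) = 0*b = 0)
(36597 + O(-179))*(28737 + y(3)) = (36597 - 7*(-179)²)*(28737 + 0) = (36597 - 7*32041)*28737 = (36597 - 224287)*28737 = -187690*28737 = -5393647530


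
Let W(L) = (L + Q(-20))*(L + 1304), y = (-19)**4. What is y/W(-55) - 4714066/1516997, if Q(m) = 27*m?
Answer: -3700978284267/1127363905535 ≈ -3.2829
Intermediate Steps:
y = 130321
W(L) = (-540 + L)*(1304 + L) (W(L) = (L + 27*(-20))*(L + 1304) = (L - 540)*(1304 + L) = (-540 + L)*(1304 + L))
y/W(-55) - 4714066/1516997 = 130321/(-704160 + (-55)**2 + 764*(-55)) - 4714066/1516997 = 130321/(-704160 + 3025 - 42020) - 4714066*1/1516997 = 130321/(-743155) - 4714066/1516997 = 130321*(-1/743155) - 4714066/1516997 = -130321/743155 - 4714066/1516997 = -3700978284267/1127363905535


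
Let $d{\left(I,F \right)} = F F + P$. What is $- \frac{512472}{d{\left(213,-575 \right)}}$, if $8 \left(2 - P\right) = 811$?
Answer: $- \frac{4099776}{2644205} \approx -1.5505$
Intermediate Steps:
$P = - \frac{795}{8}$ ($P = 2 - \frac{811}{8} = - \frac{795}{8} \approx -99.375$)
$d{\left(I,F \right)} = - \frac{795}{8} + F^{2}$ ($d{\left(I,F \right)} = F F - \frac{795}{8} = F^{2} - \frac{795}{8} = - \frac{795}{8} + F^{2}$)
$- \frac{512472}{d{\left(213,-575 \right)}} = - \frac{512472}{- \frac{795}{8} + \left(-575\right)^{2}} = - \frac{512472}{- \frac{795}{8} + 330625} = - \frac{512472}{\frac{2644205}{8}} = \left(-512472\right) \frac{8}{2644205} = - \frac{4099776}{2644205}$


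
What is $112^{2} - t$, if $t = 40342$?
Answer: $-27798$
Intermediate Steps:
$112^{2} - t = 112^{2} - 40342 = 12544 - 40342 = -27798$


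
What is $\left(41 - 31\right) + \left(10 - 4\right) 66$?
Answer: $406$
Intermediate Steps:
$\left(41 - 31\right) + \left(10 - 4\right) 66 = 10 + 6 \cdot 66 = 10 + 396 = 406$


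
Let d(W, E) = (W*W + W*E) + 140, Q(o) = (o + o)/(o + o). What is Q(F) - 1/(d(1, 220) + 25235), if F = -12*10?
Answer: 25595/25596 ≈ 0.99996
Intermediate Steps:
F = -120
Q(o) = 1 (Q(o) = (2*o)/((2*o)) = (2*o)*(1/(2*o)) = 1)
d(W, E) = 140 + W² + E*W (d(W, E) = (W² + E*W) + 140 = 140 + W² + E*W)
Q(F) - 1/(d(1, 220) + 25235) = 1 - 1/((140 + 1² + 220*1) + 25235) = 1 - 1/((140 + 1 + 220) + 25235) = 1 - 1/(361 + 25235) = 1 - 1/25596 = 25595/25596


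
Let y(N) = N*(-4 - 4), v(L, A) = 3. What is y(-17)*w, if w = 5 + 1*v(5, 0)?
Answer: 1088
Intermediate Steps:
y(N) = -8*N (y(N) = N*(-8) = -8*N)
w = 8 (w = 5 + 1*3 = 5 + 3 = 8)
y(-17)*w = -8*(-17)*8 = 136*8 = 1088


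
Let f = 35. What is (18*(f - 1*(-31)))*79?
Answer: 93852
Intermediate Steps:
(18*(f - 1*(-31)))*79 = (18*(35 - 1*(-31)))*79 = (18*(35 + 31))*79 = (18*66)*79 = 1188*79 = 93852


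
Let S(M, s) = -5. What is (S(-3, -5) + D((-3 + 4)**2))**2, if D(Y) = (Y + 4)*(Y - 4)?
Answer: 400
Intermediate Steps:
D(Y) = (-4 + Y)*(4 + Y) (D(Y) = (4 + Y)*(-4 + Y) = (-4 + Y)*(4 + Y))
(S(-3, -5) + D((-3 + 4)**2))**2 = (-5 + (-16 + ((-3 + 4)**2)**2))**2 = (-5 + (-16 + (1**2)**2))**2 = (-5 + (-16 + 1**2))**2 = (-5 + (-16 + 1))**2 = (-5 - 15)**2 = (-20)**2 = 400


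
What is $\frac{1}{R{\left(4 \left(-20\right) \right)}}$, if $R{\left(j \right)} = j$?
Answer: $- \frac{1}{80} \approx -0.0125$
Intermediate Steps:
$\frac{1}{R{\left(4 \left(-20\right) \right)}} = \frac{1}{4 \left(-20\right)} = \frac{1}{-80} = - \frac{1}{80}$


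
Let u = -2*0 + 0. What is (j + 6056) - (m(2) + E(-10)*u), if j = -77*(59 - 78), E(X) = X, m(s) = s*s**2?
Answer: 7511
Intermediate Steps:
m(s) = s**3
u = 0 (u = 0 + 0 = 0)
j = 1463 (j = -77*(-19) = 1463)
(j + 6056) - (m(2) + E(-10)*u) = (1463 + 6056) - (2**3 - 10*0) = 7519 - (8 + 0) = 7519 - 1*8 = 7519 - 8 = 7511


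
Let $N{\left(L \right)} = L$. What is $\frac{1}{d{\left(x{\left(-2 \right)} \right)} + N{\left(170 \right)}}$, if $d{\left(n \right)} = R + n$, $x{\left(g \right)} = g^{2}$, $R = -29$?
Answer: $\frac{1}{145} \approx 0.0068966$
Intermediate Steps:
$d{\left(n \right)} = -29 + n$
$\frac{1}{d{\left(x{\left(-2 \right)} \right)} + N{\left(170 \right)}} = \frac{1}{\left(-29 + \left(-2\right)^{2}\right) + 170} = \frac{1}{\left(-29 + 4\right) + 170} = \frac{1}{-25 + 170} = \frac{1}{145}$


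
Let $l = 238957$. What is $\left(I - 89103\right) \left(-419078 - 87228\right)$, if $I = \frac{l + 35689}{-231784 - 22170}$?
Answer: $\frac{5728431626423924}{126977} \approx 4.5114 \cdot 10^{10}$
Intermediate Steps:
$I = - \frac{137323}{126977}$ ($I = \frac{238957 + 35689}{-231784 - 22170} = \frac{274646}{-253954} = 274646 \left(- \frac{1}{253954}\right) = - \frac{137323}{126977} \approx -1.0815$)
$\left(I - 89103\right) \left(-419078 - 87228\right) = \left(- \frac{137323}{126977} - 89103\right) \left(-419078 - 87228\right) = \left(- \frac{11314168954}{126977}\right) \left(-506306\right) = \frac{5728431626423924}{126977}$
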